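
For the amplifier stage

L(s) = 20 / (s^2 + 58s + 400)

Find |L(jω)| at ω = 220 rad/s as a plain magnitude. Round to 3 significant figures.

Substitute s = j220:
Numerator: 20 = 20 + j0
Denominator: (j220)^2 + 58(j220) + 400 = -48000 + j12760
|N| = √(20² + 0²) ≈ 20, ∠N ≈ 0.00°
|D| = √(48000² + 12760²) ≈ 49667, ∠D ≈ 165.11°
|L| = 20 / 49667 ≈ 0.00040268

0.000403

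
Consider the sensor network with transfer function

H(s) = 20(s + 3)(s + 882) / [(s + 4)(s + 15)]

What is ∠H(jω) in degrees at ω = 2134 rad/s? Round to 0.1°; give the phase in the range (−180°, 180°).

At s = jω = j2134:
zero (s+3): 3 + j2134 → |·| = √(3²+2134²) = √4553965 ≈ 2134, ∠ = arctan(2134/3) ≈ 89.92°
zero (s+882): 882 + j2134 → |·| = √(882²+2134²) = √5331880 ≈ 2309.1, ∠ = arctan(2134/882) ≈ 67.54°
pole (s+4): 4 + j2134 → |·| = √(4²+2134²) = √4553972 ≈ 2134, ∠ = arctan(2134/4) ≈ 89.89°
pole (s+15): 15 + j2134 → |·| = √(15²+2134²) = √4554181 ≈ 2134.1, ∠ = arctan(2134/15) ≈ 89.60°
∠H = 157.46° − 179.49° = -22.03°

-22.0°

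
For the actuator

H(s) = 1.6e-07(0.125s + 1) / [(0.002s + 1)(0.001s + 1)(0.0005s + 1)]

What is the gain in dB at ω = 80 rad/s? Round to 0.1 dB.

At ω = 80 rad/s:
zero (1 + j80·0.125) = 1 + j10 → |·| ≈ 10.05, ∠ ≈ 84.29°
pole (1 + j80·0.002) = 1 + j0.16 → |·| ≈ 1.0127, ∠ ≈ 9.09°
pole (1 + j80·0.001) = 1 + j0.08 → |·| ≈ 1.0032, ∠ ≈ 4.57°
pole (1 + j80·0.0005) = 1 + j0.04 → |·| ≈ 1.0008, ∠ ≈ 2.29°
|H| = 1.6e-07 · 10.05 / (1.0127 · 1.0032 · 1.0008) ≈ 1.5815e-06
Gain = 20 log₁₀(1.5815e-06) ≈ -116.02 dB

-116.0 dB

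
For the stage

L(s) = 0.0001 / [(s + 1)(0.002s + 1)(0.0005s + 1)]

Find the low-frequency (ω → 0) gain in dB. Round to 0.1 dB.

L(0) = 0.0001 · 1 / 1 = 0.0001
20 log₁₀(0.0001) ≈ -80.00 dB

-80.0 dB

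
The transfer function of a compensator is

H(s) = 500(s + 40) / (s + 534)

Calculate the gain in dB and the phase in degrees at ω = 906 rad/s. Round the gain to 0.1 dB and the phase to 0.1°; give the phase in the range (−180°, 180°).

At s = jω = j906:
zero (s+40): 40 + j906 → |·| = √(40²+906²) = √822436 ≈ 906.88, ∠ = arctan(906/40) ≈ 87.47°
pole (s+534): 534 + j906 → |·| = √(534²+906²) = √1105992 ≈ 1051.7, ∠ = arctan(906/534) ≈ 59.48°
|H| = 500 · 906.88 / 1051.7 ≈ 431.15
Gain = 20 log₁₀(431.15) ≈ 52.69 dB
∠H = 87.47° − 59.48° = 27.99°

52.7 dB, 28.0°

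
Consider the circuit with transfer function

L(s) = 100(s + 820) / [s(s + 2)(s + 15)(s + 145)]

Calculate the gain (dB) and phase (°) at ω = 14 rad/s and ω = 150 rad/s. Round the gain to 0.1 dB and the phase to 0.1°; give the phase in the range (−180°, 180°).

At s = jω = j14:
zero (s+820): 820 + j14 → |·| = √(820²+14²) = √672596 ≈ 820.12, ∠ = arctan(14/820) ≈ 0.98°
pole (s+2): 2 + j14 → |·| = √(2²+14²) = √200 ≈ 14.142, ∠ = arctan(14/2) ≈ 81.87°
pole (s+15): 15 + j14 → |·| = √(15²+14²) = √421 ≈ 20.518, ∠ = arctan(14/15) ≈ 43.03°
pole (s+145): 145 + j14 → |·| = √(145²+14²) = √21221 ≈ 145.67, ∠ = arctan(14/145) ≈ 5.51°
pole at origin: |s| = 14, ∠ = 90.00° (in denominator)
|L| = 100 · 820.12 / 5.9176e+05 ≈ 0.13859
Gain = 20 log₁₀(0.13859) ≈ -17.17 dB
∠L = 0.98° − 220.41° = -219.43° ≡ 140.57° (principal value)

At s = jω = j150:
zero (s+820): 820 + j150 → |·| = √(820²+150²) = √694900 ≈ 833.61, ∠ = arctan(150/820) ≈ 10.37°
pole (s+2): 2 + j150 → |·| = √(2²+150²) = √22504 ≈ 150.01, ∠ = arctan(150/2) ≈ 89.24°
pole (s+15): 15 + j150 → |·| = √(15²+150²) = √22725 ≈ 150.75, ∠ = arctan(150/15) ≈ 84.29°
pole (s+145): 145 + j150 → |·| = √(145²+150²) = √43525 ≈ 208.63, ∠ = arctan(150/145) ≈ 45.97°
pole at origin: |s| = 150, ∠ = 90.00° (in denominator)
|L| = 100 · 833.61 / 7.0769e+08 ≈ 0.00011779
Gain = 20 log₁₀(0.00011779) ≈ -78.58 dB
∠L = 10.37° − 309.50° = -299.13° ≡ 60.87° (principal value)

ω = 14: -17.2 dB, 140.6°; ω = 150: -78.6 dB, 60.9°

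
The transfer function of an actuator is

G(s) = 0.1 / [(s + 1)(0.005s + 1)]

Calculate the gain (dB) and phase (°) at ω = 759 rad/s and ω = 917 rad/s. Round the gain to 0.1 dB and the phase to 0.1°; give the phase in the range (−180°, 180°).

At ω = 759 rad/s:
pole (1 + j759·1) = 1 + j759 → |·| ≈ 759, ∠ ≈ 89.92°
pole (1 + j759·0.005) = 1 + j3.795 → |·| ≈ 3.9245, ∠ ≈ 75.24°
|G| = 0.1 · 1 / (759 · 3.9245) ≈ 3.3572e-05
Gain = 20 log₁₀(3.3572e-05) ≈ -89.48 dB
∠G = (0°) − (89.92° + 75.24°) = -165.16°

At ω = 917 rad/s:
pole (1 + j917·1) = 1 + j917 → |·| ≈ 917, ∠ ≈ 89.94°
pole (1 + j917·0.005) = 1 + j4.585 → |·| ≈ 4.6928, ∠ ≈ 77.70°
|G| = 0.1 · 1 / (917 · 4.6928) ≈ 2.3238e-05
Gain = 20 log₁₀(2.3238e-05) ≈ -92.68 dB
∠G = (0°) − (89.94° + 77.70°) = -167.64°

ω = 759: -89.5 dB, -165.2°; ω = 917: -92.7 dB, -167.6°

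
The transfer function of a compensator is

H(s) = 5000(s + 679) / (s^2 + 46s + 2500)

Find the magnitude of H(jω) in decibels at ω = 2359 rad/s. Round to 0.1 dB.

At s = jω = j2359:
zero (s+679): 679 + j2359 → |·| = √(679²+2359²) = √6025922 ≈ 2454.8, ∠ = arctan(2359/679) ≈ 73.94°
quadratic: (j2359)² + 46·j2359 + 2500 = -5562381 + j108514 → |·| ≈ 5.5634e+06, ∠ ≈ 178.88°
|H| = 5000 · 2454.8 / 5.5634e+06 ≈ 2.2062
Gain = 20 log₁₀(2.2062) ≈ 6.87 dB

6.9 dB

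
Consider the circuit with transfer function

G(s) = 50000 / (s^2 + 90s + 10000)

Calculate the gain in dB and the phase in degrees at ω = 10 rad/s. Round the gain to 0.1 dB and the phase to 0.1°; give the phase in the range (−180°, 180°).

14.0 dB, -5.2°

At s = jω = j10:
quadratic: (j10)² + 90·j10 + 10000 = 9900 + j900 → |·| ≈ 9940.8, ∠ ≈ 5.19°
|G| = 50000 / 9940.8 ≈ 5.0298
Gain = 20 log₁₀(5.0298) ≈ 14.03 dB
∠G = 0.00° − 5.19° = -5.19°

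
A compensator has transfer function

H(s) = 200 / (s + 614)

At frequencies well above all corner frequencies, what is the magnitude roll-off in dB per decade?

-20 dB/decade

Each pole contributes −20 dB/decade at high frequency; each zero contributes +20 dB/decade.
Net: 0 zero(s) − 1 pole(s) → -20 dB/decade.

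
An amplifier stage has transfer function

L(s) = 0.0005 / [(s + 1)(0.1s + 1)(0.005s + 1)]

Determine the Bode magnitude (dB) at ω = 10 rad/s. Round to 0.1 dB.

At ω = 10 rad/s:
pole (1 + j10·1) = 1 + j10 → |·| ≈ 10.05, ∠ ≈ 84.29°
pole (1 + j10·0.1) = 1 + j1 → |·| ≈ 1.4142, ∠ ≈ 45.00°
pole (1 + j10·0.005) = 1 + j0.05 → |·| ≈ 1.0012, ∠ ≈ 2.86°
|L| = 0.0005 · 1 / (10.05 · 1.4142 · 1.0012) ≈ 3.5138e-05
Gain = 20 log₁₀(3.5138e-05) ≈ -89.08 dB

-89.1 dB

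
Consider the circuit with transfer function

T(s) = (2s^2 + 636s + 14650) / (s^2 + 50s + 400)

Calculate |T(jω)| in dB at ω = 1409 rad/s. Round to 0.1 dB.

Substitute s = j1409:
Numerator: 2(j1409)^2 + 636(j1409) + 14650 = -3955912 + j896124
Denominator: (j1409)^2 + 50(j1409) + 400 = -1984881 + j70450
|N| = √(3955912² + 896124²) ≈ 4.0561e+06, ∠N ≈ 167.24°
|D| = √(1984881² + 70450²) ≈ 1.9861e+06, ∠D ≈ 177.97°
|T| = 4.0561e+06 / 1.9861e+06 ≈ 2.0422
Gain = 20 log₁₀(2.0422) ≈ 6.20 dB

6.2 dB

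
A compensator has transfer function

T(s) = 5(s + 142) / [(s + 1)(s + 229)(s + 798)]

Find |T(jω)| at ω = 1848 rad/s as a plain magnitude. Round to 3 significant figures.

At s = jω = j1848:
zero (s+142): 142 + j1848 → |·| = √(142²+1848²) = √3435268 ≈ 1853.4, ∠ = arctan(1848/142) ≈ 85.61°
pole (s+1): 1 + j1848 → |·| = √(1²+1848²) = √3415105 ≈ 1848, ∠ = arctan(1848/1) ≈ 89.97°
pole (s+229): 229 + j1848 → |·| = √(229²+1848²) = √3467545 ≈ 1862.1, ∠ = arctan(1848/229) ≈ 82.94°
pole (s+798): 798 + j1848 → |·| = √(798²+1848²) = √4051908 ≈ 2012.9, ∠ = arctan(1848/798) ≈ 66.64°
|T| = 5 · 1853.4 / 6.9267e+09 ≈ 1.3379e-06

1.34e-06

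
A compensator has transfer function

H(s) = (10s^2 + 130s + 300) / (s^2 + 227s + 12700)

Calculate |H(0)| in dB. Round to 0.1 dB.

H(0) = 300 / 12700 ≈ 0.023622
20 log₁₀(0.023622) ≈ -32.53 dB

-32.5 dB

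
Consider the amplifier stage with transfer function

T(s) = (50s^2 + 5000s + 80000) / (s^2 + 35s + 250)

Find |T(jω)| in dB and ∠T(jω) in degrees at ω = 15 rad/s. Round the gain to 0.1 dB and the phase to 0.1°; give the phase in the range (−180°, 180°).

Substitute s = j15:
Numerator: 50(j15)^2 + 5000(j15) + 80000 = 68750 + j75000
Denominator: (j15)^2 + 35(j15) + 250 = 25 + j525
|N| = √(68750² + 75000²) ≈ 1.0174e+05, ∠N ≈ 47.49°
|D| = √(25² + 525²) ≈ 525.59, ∠D ≈ 87.27°
|T| = 1.0174e+05 / 525.59 ≈ 193.57
Gain = 20 log₁₀(193.57) ≈ 45.74 dB
∠T = 47.49° − 87.27° = -39.78°

45.7 dB, -39.8°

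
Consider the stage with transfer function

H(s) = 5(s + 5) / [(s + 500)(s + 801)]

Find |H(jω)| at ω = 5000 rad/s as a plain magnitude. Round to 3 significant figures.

At s = jω = j5000:
zero (s+5): 5 + j5000 → |·| = √(5²+5000²) = √25000025 ≈ 5000, ∠ = arctan(5000/5) ≈ 89.94°
pole (s+500): 500 + j5000 → |·| = √(500²+5000²) = √25250000 ≈ 5024.9, ∠ = arctan(5000/500) ≈ 84.29°
pole (s+801): 801 + j5000 → |·| = √(801²+5000²) = √25641601 ≈ 5063.8, ∠ = arctan(5000/801) ≈ 80.90°
|H| = 5 · 5000 / 2.5445e+07 ≈ 0.00098251

0.000983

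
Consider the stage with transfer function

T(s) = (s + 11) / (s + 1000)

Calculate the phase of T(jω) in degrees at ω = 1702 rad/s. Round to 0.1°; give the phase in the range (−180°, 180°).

At s = jω = j1702:
zero (s+11): 11 + j1702 → |·| = √(11²+1702²) = √2896925 ≈ 1702, ∠ = arctan(1702/11) ≈ 89.63°
pole (s+1000): 1000 + j1702 → |·| = √(1000²+1702²) = √3896804 ≈ 1974, ∠ = arctan(1702/1000) ≈ 59.56°
∠T = 89.63° − 59.56° = 30.07°

30.1°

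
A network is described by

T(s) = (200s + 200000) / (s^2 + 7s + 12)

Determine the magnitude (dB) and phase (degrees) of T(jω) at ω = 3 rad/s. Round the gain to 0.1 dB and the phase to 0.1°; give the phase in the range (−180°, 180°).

Substitute s = j3:
Numerator: 200(j3) + 200000 = 200000 + j600
Denominator: (j3)^2 + 7(j3) + 12 = 3 + j21
|N| = √(200000² + 600²) ≈ 2e+05, ∠N ≈ 0.17°
|D| = √(3² + 21²) ≈ 21.213, ∠D ≈ 81.87°
|T| = 2e+05 / 21.213 ≈ 9428.2
Gain = 20 log₁₀(9428.2) ≈ 79.49 dB
∠T = 0.17° − 81.87° = -81.70°

79.5 dB, -81.7°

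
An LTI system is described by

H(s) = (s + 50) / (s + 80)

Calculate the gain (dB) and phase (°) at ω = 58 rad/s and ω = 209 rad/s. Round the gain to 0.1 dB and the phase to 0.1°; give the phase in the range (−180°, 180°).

ω = 58: -2.2 dB, 13.3°; ω = 209: -0.4 dB, 7.5°

Substitute s = j58:
Numerator: (j58) + 50 = 50 + j58
Denominator: (j58) + 80 = 80 + j58
|N| = √(50² + 58²) ≈ 76.577, ∠N ≈ 49.24°
|D| = √(80² + 58²) ≈ 98.813, ∠D ≈ 35.94°
|H| = 76.577 / 98.813 ≈ 0.77497
Gain = 20 log₁₀(0.77497) ≈ -2.21 dB
∠H = 49.24° − 35.94° = 13.30°

Substitute s = j209:
Numerator: (j209) + 50 = 50 + j209
Denominator: (j209) + 80 = 80 + j209
|N| = √(50² + 209²) ≈ 214.9, ∠N ≈ 76.55°
|D| = √(80² + 209²) ≈ 223.79, ∠D ≈ 69.05°
|H| = 214.9 / 223.79 ≈ 0.96028
Gain = 20 log₁₀(0.96028) ≈ -0.35 dB
∠H = 76.55° − 69.05° = 7.50°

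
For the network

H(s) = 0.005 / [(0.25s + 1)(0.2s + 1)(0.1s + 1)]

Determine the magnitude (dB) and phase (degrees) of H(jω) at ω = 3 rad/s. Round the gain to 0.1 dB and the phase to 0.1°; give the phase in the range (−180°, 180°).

At ω = 3 rad/s:
pole (1 + j3·0.25) = 1 + j0.75 → |·| ≈ 1.25, ∠ ≈ 36.87°
pole (1 + j3·0.2) = 1 + j0.6 → |·| ≈ 1.1662, ∠ ≈ 30.96°
pole (1 + j3·0.1) = 1 + j0.3 → |·| ≈ 1.044, ∠ ≈ 16.70°
|H| = 0.005 · 1 / (1.25 · 1.1662 · 1.044) ≈ 0.0032854
Gain = 20 log₁₀(0.0032854) ≈ -49.67 dB
∠H = (0°) − (36.87° + 30.96° + 16.70°) = -84.53°

-49.7 dB, -84.5°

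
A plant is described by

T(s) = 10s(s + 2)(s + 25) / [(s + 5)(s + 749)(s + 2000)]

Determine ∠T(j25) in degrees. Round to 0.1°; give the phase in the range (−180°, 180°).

139.1°

At s = jω = j25:
zero (s+2): 2 + j25 → |·| = √(2²+25²) = √629 ≈ 25.08, ∠ = arctan(25/2) ≈ 85.43°
zero (s+25): 25 + j25 → |·| = √(25²+25²) = √1250 ≈ 35.355, ∠ = arctan(25/25) ≈ 45.00°
zero at origin: s = j25 → |·| = 25, ∠ = 90.00°
pole (s+5): 5 + j25 → |·| = √(5²+25²) = √650 ≈ 25.495, ∠ = arctan(25/5) ≈ 78.69°
pole (s+749): 749 + j25 → |·| = √(749²+25²) = √561626 ≈ 749.42, ∠ = arctan(25/749) ≈ 1.91°
pole (s+2000): 2000 + j25 → |·| = √(2000²+25²) = √4000625 ≈ 2000.2, ∠ = arctan(25/2000) ≈ 0.72°
∠T = 220.43° − 81.32° = 139.11°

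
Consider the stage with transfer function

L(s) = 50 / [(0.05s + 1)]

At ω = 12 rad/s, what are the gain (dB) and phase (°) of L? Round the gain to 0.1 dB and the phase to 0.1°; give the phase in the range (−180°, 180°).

At ω = 12 rad/s:
pole (1 + j12·0.05) = 1 + j0.6 → |·| ≈ 1.1662, ∠ ≈ 30.96°
|L| = 50 · 1 / (1.1662) ≈ 42.874
Gain = 20 log₁₀(42.874) ≈ 32.64 dB
∠L = (0°) − (30.96°) = -30.96°

32.6 dB, -31.0°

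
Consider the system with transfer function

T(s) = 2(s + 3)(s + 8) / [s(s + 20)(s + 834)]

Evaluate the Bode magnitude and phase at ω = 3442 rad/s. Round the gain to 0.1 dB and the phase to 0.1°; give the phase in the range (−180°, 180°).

-65.0 dB, -76.2°

At s = jω = j3442:
zero (s+3): 3 + j3442 → |·| = √(3²+3442²) = √11847373 ≈ 3442, ∠ = arctan(3442/3) ≈ 89.95°
zero (s+8): 8 + j3442 → |·| = √(8²+3442²) = √11847428 ≈ 3442, ∠ = arctan(3442/8) ≈ 89.87°
pole (s+20): 20 + j3442 → |·| = √(20²+3442²) = √11847764 ≈ 3442.1, ∠ = arctan(3442/20) ≈ 89.67°
pole (s+834): 834 + j3442 → |·| = √(834²+3442²) = √12542920 ≈ 3541.6, ∠ = arctan(3442/834) ≈ 76.38°
pole at origin: |s| = 3442, ∠ = 90.00° (in denominator)
|T| = 2 · 1.1847e+07 / 4.196e+10 ≈ 0.00056468
Gain = 20 log₁₀(0.00056468) ≈ -64.96 dB
∠T = 179.82° − 256.05° = -76.23°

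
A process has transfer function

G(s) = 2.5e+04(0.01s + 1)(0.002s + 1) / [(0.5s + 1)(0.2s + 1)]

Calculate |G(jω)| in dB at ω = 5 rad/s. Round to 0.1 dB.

At ω = 5 rad/s:
zero (1 + j5·0.01) = 1 + j0.05 → |·| ≈ 1.0012, ∠ ≈ 2.86°
zero (1 + j5·0.002) = 1 + j0.01 → |·| ≈ 1, ∠ ≈ 0.57°
pole (1 + j5·0.5) = 1 + j2.5 → |·| ≈ 2.6926, ∠ ≈ 68.20°
pole (1 + j5·0.2) = 1 + j1 → |·| ≈ 1.4142, ∠ ≈ 45.00°
|G| = 2.5e+04 · 1.0012 · 1 / (2.6926 · 1.4142) ≈ 6573.2
Gain = 20 log₁₀(6573.2) ≈ 76.36 dB

76.4 dB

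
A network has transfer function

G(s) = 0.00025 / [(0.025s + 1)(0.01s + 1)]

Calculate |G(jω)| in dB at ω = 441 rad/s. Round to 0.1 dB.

At ω = 441 rad/s:
pole (1 + j441·0.025) = 1 + j11.025 → |·| ≈ 11.07, ∠ ≈ 84.82°
pole (1 + j441·0.01) = 1 + j4.41 → |·| ≈ 4.522, ∠ ≈ 77.22°
|G| = 0.00025 · 1 / (11.07 · 4.522) ≈ 4.9942e-06
Gain = 20 log₁₀(4.9942e-06) ≈ -106.03 dB

-106.0 dB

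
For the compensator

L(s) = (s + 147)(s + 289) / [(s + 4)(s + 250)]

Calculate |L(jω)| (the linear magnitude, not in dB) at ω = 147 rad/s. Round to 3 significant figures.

At s = jω = j147:
zero (s+147): 147 + j147 → |·| = √(147²+147²) = √43218 ≈ 207.89, ∠ = arctan(147/147) ≈ 45.00°
zero (s+289): 289 + j147 → |·| = √(289²+147²) = √105130 ≈ 324.24, ∠ = arctan(147/289) ≈ 26.96°
pole (s+4): 4 + j147 → |·| = √(4²+147²) = √21625 ≈ 147.05, ∠ = arctan(147/4) ≈ 88.44°
pole (s+250): 250 + j147 → |·| = √(250²+147²) = √84109 ≈ 290.02, ∠ = arctan(147/250) ≈ 30.46°
|L| = 1 · 67406 / 42647 ≈ 1.5806

1.58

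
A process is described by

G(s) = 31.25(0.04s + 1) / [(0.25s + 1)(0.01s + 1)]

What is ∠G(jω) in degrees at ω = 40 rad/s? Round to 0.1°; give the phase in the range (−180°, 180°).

At ω = 40 rad/s:
zero (1 + j40·0.04) = 1 + j1.6 → |·| ≈ 1.8868, ∠ ≈ 57.99°
pole (1 + j40·0.25) = 1 + j10 → |·| ≈ 10.05, ∠ ≈ 84.29°
pole (1 + j40·0.01) = 1 + j0.4 → |·| ≈ 1.077, ∠ ≈ 21.80°
∠G = (57.99°) − (84.29° + 21.80°) = -48.10°

-48.1°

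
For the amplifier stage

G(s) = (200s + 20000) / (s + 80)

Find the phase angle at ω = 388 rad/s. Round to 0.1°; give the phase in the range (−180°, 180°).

Substitute s = j388:
Numerator: 200(j388) + 20000 = 20000 + j77600
Denominator: (j388) + 80 = 80 + j388
|N| = √(20000² + 77600²) ≈ 80136, ∠N ≈ 75.55°
|D| = √(80² + 388²) ≈ 396.16, ∠D ≈ 78.35°
∠G = 75.55° − 78.35° = -2.80°

-2.8°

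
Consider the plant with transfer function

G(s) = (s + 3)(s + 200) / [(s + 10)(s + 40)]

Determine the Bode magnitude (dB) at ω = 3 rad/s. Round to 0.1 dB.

At s = jω = j3:
zero (s+3): 3 + j3 → |·| = √(3²+3²) = √18 ≈ 4.2426, ∠ = arctan(3/3) ≈ 45.00°
zero (s+200): 200 + j3 → |·| = √(200²+3²) = √40009 ≈ 200.02, ∠ = arctan(3/200) ≈ 0.86°
pole (s+10): 10 + j3 → |·| = √(10²+3²) = √109 ≈ 10.44, ∠ = arctan(3/10) ≈ 16.70°
pole (s+40): 40 + j3 → |·| = √(40²+3²) = √1609 ≈ 40.112, ∠ = arctan(3/40) ≈ 4.29°
|G| = 1 · 848.6 / 418.77 ≈ 2.0264
Gain = 20 log₁₀(2.0264) ≈ 6.13 dB

6.1 dB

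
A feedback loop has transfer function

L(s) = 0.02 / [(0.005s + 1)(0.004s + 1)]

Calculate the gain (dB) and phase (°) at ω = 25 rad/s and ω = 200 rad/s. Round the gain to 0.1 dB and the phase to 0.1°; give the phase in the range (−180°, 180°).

At ω = 25 rad/s:
pole (1 + j25·0.005) = 1 + j0.125 → |·| ≈ 1.0078, ∠ ≈ 7.13°
pole (1 + j25·0.004) = 1 + j0.1 → |·| ≈ 1.005, ∠ ≈ 5.71°
|L| = 0.02 · 1 / (1.0078 · 1.005) ≈ 0.019746
Gain = 20 log₁₀(0.019746) ≈ -34.09 dB
∠L = (0°) − (7.13° + 5.71°) = -12.84°

At ω = 200 rad/s:
pole (1 + j200·0.005) = 1 + j1 → |·| ≈ 1.4142, ∠ ≈ 45.00°
pole (1 + j200·0.004) = 1 + j0.8 → |·| ≈ 1.2806, ∠ ≈ 38.66°
|L| = 0.02 · 1 / (1.4142 · 1.2806) ≈ 0.011043
Gain = 20 log₁₀(0.011043) ≈ -39.14 dB
∠L = (0°) − (45.00° + 38.66°) = -83.66°

ω = 25: -34.1 dB, -12.8°; ω = 200: -39.1 dB, -83.7°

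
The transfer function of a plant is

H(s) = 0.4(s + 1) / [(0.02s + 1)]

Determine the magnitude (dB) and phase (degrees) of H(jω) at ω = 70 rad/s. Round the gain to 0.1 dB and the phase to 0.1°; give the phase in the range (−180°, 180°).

24.2 dB, 34.7°

At ω = 70 rad/s:
zero (1 + j70·1) = 1 + j70 → |·| ≈ 70.007, ∠ ≈ 89.18°
pole (1 + j70·0.02) = 1 + j1.4 → |·| ≈ 1.7205, ∠ ≈ 54.46°
|H| = 0.4 · 70.007 / (1.7205) ≈ 16.276
Gain = 20 log₁₀(16.276) ≈ 24.23 dB
∠H = (89.18°) − (54.46°) = 34.72°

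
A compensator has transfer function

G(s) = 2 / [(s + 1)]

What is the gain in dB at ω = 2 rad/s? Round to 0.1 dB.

-1.0 dB

At ω = 2 rad/s:
pole (1 + j2·1) = 1 + j2 → |·| ≈ 2.2361, ∠ ≈ 63.43°
|G| = 2 · 1 / (2.2361) ≈ 0.89441
Gain = 20 log₁₀(0.89441) ≈ -0.97 dB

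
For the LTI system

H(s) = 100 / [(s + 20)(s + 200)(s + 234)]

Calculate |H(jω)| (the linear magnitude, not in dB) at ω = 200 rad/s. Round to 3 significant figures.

At s = jω = j200:
pole (s+20): 20 + j200 → |·| = √(20²+200²) = √40400 ≈ 201, ∠ = arctan(200/20) ≈ 84.29°
pole (s+200): 200 + j200 → |·| = √(200²+200²) = √80000 ≈ 282.84, ∠ = arctan(200/200) ≈ 45.00°
pole (s+234): 234 + j200 → |·| = √(234²+200²) = √94756 ≈ 307.82, ∠ = arctan(200/234) ≈ 40.52°
|H| = 100 / 1.75e+07 ≈ 5.7143e-06

5.71e-06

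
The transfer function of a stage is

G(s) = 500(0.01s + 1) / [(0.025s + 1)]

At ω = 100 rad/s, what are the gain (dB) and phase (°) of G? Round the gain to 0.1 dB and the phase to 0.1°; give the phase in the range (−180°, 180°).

48.4 dB, -23.2°

At ω = 100 rad/s:
zero (1 + j100·0.01) = 1 + j1 → |·| ≈ 1.4142, ∠ ≈ 45.00°
pole (1 + j100·0.025) = 1 + j2.5 → |·| ≈ 2.6926, ∠ ≈ 68.20°
|G| = 500 · 1.4142 / (2.6926) ≈ 262.61
Gain = 20 log₁₀(262.61) ≈ 48.39 dB
∠G = (45.00°) − (68.20°) = -23.20°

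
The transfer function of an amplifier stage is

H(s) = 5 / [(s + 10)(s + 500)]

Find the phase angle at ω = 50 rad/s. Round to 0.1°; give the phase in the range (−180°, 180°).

At s = jω = j50:
pole (s+10): 10 + j50 → |·| = √(10²+50²) = √2600 ≈ 50.99, ∠ = arctan(50/10) ≈ 78.69°
pole (s+500): 500 + j50 → |·| = √(500²+50²) = √252500 ≈ 502.49, ∠ = arctan(50/500) ≈ 5.71°
∠H = 0.00° − 84.40° = -84.40°

-84.4°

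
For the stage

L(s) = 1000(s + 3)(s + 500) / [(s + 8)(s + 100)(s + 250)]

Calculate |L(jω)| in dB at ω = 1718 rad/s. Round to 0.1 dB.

At s = jω = j1718:
zero (s+3): 3 + j1718 → |·| = √(3²+1718²) = √2951533 ≈ 1718, ∠ = arctan(1718/3) ≈ 89.90°
zero (s+500): 500 + j1718 → |·| = √(500²+1718²) = √3201524 ≈ 1789.3, ∠ = arctan(1718/500) ≈ 73.77°
pole (s+8): 8 + j1718 → |·| = √(8²+1718²) = √2951588 ≈ 1718, ∠ = arctan(1718/8) ≈ 89.73°
pole (s+100): 100 + j1718 → |·| = √(100²+1718²) = √2961524 ≈ 1720.9, ∠ = arctan(1718/100) ≈ 86.67°
pole (s+250): 250 + j1718 → |·| = √(250²+1718²) = √3014024 ≈ 1736.1, ∠ = arctan(1718/250) ≈ 81.72°
|L| = 1000 · 3.074e+06 / 5.1328e+09 ≈ 0.59889
Gain = 20 log₁₀(0.59889) ≈ -4.45 dB

-4.5 dB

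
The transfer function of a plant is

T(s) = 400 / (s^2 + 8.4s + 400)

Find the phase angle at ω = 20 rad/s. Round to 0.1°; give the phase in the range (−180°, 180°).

At s = jω = j20:
quadratic: (j20)² + 8.4·j20 + 400 = 0 + j168 → |·| ≈ 168, ∠ ≈ 90.00°
∠T = 0.00° − 90.00° = -90.00°

-90.0°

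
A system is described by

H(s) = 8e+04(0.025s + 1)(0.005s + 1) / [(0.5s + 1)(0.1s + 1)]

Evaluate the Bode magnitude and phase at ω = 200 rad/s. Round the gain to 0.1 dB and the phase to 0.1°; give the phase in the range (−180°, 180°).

49.2 dB, -52.9°

At ω = 200 rad/s:
zero (1 + j200·0.025) = 1 + j5 → |·| ≈ 5.099, ∠ ≈ 78.69°
zero (1 + j200·0.005) = 1 + j1 → |·| ≈ 1.4142, ∠ ≈ 45.00°
pole (1 + j200·0.5) = 1 + j100 → |·| ≈ 100, ∠ ≈ 89.43°
pole (1 + j200·0.1) = 1 + j20 → |·| ≈ 20.025, ∠ ≈ 87.14°
|H| = 8e+04 · 5.099 · 1.4142 / (100 · 20.025) ≈ 288.08
Gain = 20 log₁₀(288.08) ≈ 49.19 dB
∠H = (78.69° + 45.00°) − (89.43° + 87.14°) = -52.88°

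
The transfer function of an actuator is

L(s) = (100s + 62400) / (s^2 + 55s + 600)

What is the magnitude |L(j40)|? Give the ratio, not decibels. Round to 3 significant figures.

Substitute s = j40:
Numerator: 100(j40) + 62400 = 62400 + j4000
Denominator: (j40)^2 + 55(j40) + 600 = -1000 + j2200
|N| = √(62400² + 4000²) ≈ 62528, ∠N ≈ 3.67°
|D| = √(1000² + 2200²) ≈ 2416.6, ∠D ≈ 114.44°
|L| = 62528 / 2416.6 ≈ 25.874

25.9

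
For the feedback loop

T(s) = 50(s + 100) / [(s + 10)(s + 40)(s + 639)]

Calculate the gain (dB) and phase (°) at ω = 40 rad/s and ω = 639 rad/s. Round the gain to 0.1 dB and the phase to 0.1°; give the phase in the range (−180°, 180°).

At s = jω = j40:
zero (s+100): 100 + j40 → |·| = √(100²+40²) = √11600 ≈ 107.7, ∠ = arctan(40/100) ≈ 21.80°
pole (s+10): 10 + j40 → |·| = √(10²+40²) = √1700 ≈ 41.231, ∠ = arctan(40/10) ≈ 75.96°
pole (s+40): 40 + j40 → |·| = √(40²+40²) = √3200 ≈ 56.569, ∠ = arctan(40/40) ≈ 45.00°
pole (s+639): 639 + j40 → |·| = √(639²+40²) = √409921 ≈ 640.25, ∠ = arctan(40/639) ≈ 3.58°
|T| = 50 · 107.7 / 1.4933e+06 ≈ 0.0036061
Gain = 20 log₁₀(0.0036061) ≈ -48.86 dB
∠T = 21.80° − 124.54° = -102.74°

At s = jω = j639:
zero (s+100): 100 + j639 → |·| = √(100²+639²) = √418321 ≈ 646.78, ∠ = arctan(639/100) ≈ 81.11°
pole (s+10): 10 + j639 → |·| = √(10²+639²) = √408421 ≈ 639.08, ∠ = arctan(639/10) ≈ 89.10°
pole (s+40): 40 + j639 → |·| = √(40²+639²) = √409921 ≈ 640.25, ∠ = arctan(639/40) ≈ 86.42°
pole (s+639): 639 + j639 → |·| = √(639²+639²) = √816642 ≈ 903.68, ∠ = arctan(639/639) ≈ 45.00°
|T| = 50 · 646.78 / 3.6976e+08 ≈ 8.7459e-05
Gain = 20 log₁₀(8.7459e-05) ≈ -81.16 dB
∠T = 81.11° − 220.52° = -139.41°

ω = 40: -48.9 dB, -102.7°; ω = 639: -81.2 dB, -139.4°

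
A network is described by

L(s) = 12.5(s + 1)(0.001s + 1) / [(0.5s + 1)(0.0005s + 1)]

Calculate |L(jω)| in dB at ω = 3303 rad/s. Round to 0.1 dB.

At ω = 3303 rad/s:
zero (1 + j3303·1) = 1 + j3303 → |·| ≈ 3303, ∠ ≈ 89.98°
zero (1 + j3303·0.001) = 1 + j3.303 → |·| ≈ 3.4511, ∠ ≈ 73.16°
pole (1 + j3303·0.5) = 1 + j1651.5 → |·| ≈ 1651.5, ∠ ≈ 89.97°
pole (1 + j3303·0.0005) = 1 + j1.6515 → |·| ≈ 1.9307, ∠ ≈ 58.80°
|L| = 12.5 · 3303 · 3.4511 / (1651.5 · 1.9307) ≈ 44.687
Gain = 20 log₁₀(44.687) ≈ 33.00 dB

33.0 dB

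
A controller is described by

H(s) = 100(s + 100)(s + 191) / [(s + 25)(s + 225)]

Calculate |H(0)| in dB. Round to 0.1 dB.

H(0) = 100·100·191 / (25·225) ≈ 339.56
20 log₁₀(339.56) ≈ 50.62 dB

50.6 dB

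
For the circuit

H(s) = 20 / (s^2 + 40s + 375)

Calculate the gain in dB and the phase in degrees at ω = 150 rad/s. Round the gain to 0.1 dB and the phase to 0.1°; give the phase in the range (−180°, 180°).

Substitute s = j150:
Numerator: 20 = 20 + j0
Denominator: (j150)^2 + 40(j150) + 375 = -22125 + j6000
|N| = √(20² + 0²) ≈ 20, ∠N ≈ 0.00°
|D| = √(22125² + 6000²) ≈ 22924, ∠D ≈ 164.83°
|H| = 20 / 22924 ≈ 0.00087245
Gain = 20 log₁₀(0.00087245) ≈ -61.19 dB
∠H = 0.00° − 164.83° = -164.83°

-61.2 dB, -164.8°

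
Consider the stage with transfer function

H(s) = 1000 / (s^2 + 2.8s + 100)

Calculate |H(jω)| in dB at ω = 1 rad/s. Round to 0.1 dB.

At s = jω = j1:
quadratic: (j1)² + 2.8·j1 + 100 = 99 + j2.8 → |·| ≈ 99.04, ∠ ≈ 1.62°
|H| = 1000 / 99.04 ≈ 10.097
Gain = 20 log₁₀(10.097) ≈ 20.08 dB

20.1 dB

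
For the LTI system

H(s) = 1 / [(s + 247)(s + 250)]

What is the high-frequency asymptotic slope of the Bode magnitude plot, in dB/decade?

-40 dB/decade

Each pole contributes −20 dB/decade at high frequency; each zero contributes +20 dB/decade.
Net: 0 zero(s) − 2 pole(s) → -40 dB/decade.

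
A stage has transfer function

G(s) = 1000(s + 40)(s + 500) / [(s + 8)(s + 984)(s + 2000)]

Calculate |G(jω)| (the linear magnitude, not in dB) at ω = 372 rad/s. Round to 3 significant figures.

At s = jω = j372:
zero (s+40): 40 + j372 → |·| = √(40²+372²) = √139984 ≈ 374.14, ∠ = arctan(372/40) ≈ 83.86°
zero (s+500): 500 + j372 → |·| = √(500²+372²) = √388384 ≈ 623.2, ∠ = arctan(372/500) ≈ 36.65°
pole (s+8): 8 + j372 → |·| = √(8²+372²) = √138448 ≈ 372.09, ∠ = arctan(372/8) ≈ 88.77°
pole (s+984): 984 + j372 → |·| = √(984²+372²) = √1106640 ≈ 1052, ∠ = arctan(372/984) ≈ 20.71°
pole (s+2000): 2000 + j372 → |·| = √(2000²+372²) = √4138384 ≈ 2034.3, ∠ = arctan(372/2000) ≈ 10.54°
|G| = 1000 · 2.3316e+05 / 7.963e+08 ≈ 0.2928

0.293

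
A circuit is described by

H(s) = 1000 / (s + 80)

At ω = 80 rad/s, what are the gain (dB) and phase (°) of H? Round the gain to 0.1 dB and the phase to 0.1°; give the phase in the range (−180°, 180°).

At s = jω = j80:
pole (s+80): 80 + j80 → |·| = √(80²+80²) = √12800 ≈ 113.14, ∠ = arctan(80/80) ≈ 45.00°
|H| = 1000 / 113.14 ≈ 8.8386
Gain = 20 log₁₀(8.8386) ≈ 18.93 dB
∠H = 0.00° − 45.00° = -45.00°

18.9 dB, -45.0°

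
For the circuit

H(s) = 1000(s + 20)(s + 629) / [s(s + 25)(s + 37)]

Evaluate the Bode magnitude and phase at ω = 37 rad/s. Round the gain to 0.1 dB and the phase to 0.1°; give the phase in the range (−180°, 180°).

At s = jω = j37:
zero (s+20): 20 + j37 → |·| = √(20²+37²) = √1769 ≈ 42.059, ∠ = arctan(37/20) ≈ 61.61°
zero (s+629): 629 + j37 → |·| = √(629²+37²) = √397010 ≈ 630.09, ∠ = arctan(37/629) ≈ 3.37°
pole (s+25): 25 + j37 → |·| = √(25²+37²) = √1994 ≈ 44.654, ∠ = arctan(37/25) ≈ 55.95°
pole (s+37): 37 + j37 → |·| = √(37²+37²) = √2738 ≈ 52.326, ∠ = arctan(37/37) ≈ 45.00°
pole at origin: |s| = 37, ∠ = 90.00° (in denominator)
|H| = 1000 · 26501 / 86453 ≈ 306.54
Gain = 20 log₁₀(306.54) ≈ 49.73 dB
∠H = 64.98° − 190.95° = -125.97°

49.7 dB, -126.0°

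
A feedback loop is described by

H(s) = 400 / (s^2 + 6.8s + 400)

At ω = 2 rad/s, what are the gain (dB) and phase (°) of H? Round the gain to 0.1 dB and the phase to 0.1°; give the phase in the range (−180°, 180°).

At s = jω = j2:
quadratic: (j2)² + 6.8·j2 + 400 = 396 + j13.6 → |·| ≈ 396.23, ∠ ≈ 1.97°
|H| = 400 / 396.23 ≈ 1.0095
Gain = 20 log₁₀(1.0095) ≈ 0.08 dB
∠H = 0.00° − 1.97° = -1.97°

0.1 dB, -2.0°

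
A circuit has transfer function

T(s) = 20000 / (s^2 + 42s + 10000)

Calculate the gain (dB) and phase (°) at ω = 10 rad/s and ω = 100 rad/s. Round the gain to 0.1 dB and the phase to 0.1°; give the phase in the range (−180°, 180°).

At s = jω = j10:
quadratic: (j10)² + 42·j10 + 10000 = 9900 + j420 → |·| ≈ 9908.9, ∠ ≈ 2.43°
|T| = 20000 / 9908.9 ≈ 2.0184
Gain = 20 log₁₀(2.0184) ≈ 6.10 dB
∠T = 0.00° − 2.43° = -2.43°

At s = jω = j100:
quadratic: (j100)² + 42·j100 + 10000 = 0 + j4200 → |·| ≈ 4200, ∠ ≈ 90.00°
|T| = 20000 / 4200 ≈ 4.7619
Gain = 20 log₁₀(4.7619) ≈ 13.56 dB
∠T = 0.00° − 90.00° = -90.00°

ω = 10: 6.1 dB, -2.4°; ω = 100: 13.6 dB, -90.0°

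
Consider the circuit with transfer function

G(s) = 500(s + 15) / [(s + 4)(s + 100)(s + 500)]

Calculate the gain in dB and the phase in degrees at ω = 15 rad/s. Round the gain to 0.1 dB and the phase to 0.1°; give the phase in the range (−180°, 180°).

-37.4 dB, -40.3°

At s = jω = j15:
zero (s+15): 15 + j15 → |·| = √(15²+15²) = √450 ≈ 21.213, ∠ = arctan(15/15) ≈ 45.00°
pole (s+4): 4 + j15 → |·| = √(4²+15²) = √241 ≈ 15.524, ∠ = arctan(15/4) ≈ 75.07°
pole (s+100): 100 + j15 → |·| = √(100²+15²) = √10225 ≈ 101.12, ∠ = arctan(15/100) ≈ 8.53°
pole (s+500): 500 + j15 → |·| = √(500²+15²) = √250225 ≈ 500.22, ∠ = arctan(15/500) ≈ 1.72°
|G| = 500 · 21.213 / 7.8524e+05 ≈ 0.013507
Gain = 20 log₁₀(0.013507) ≈ -37.39 dB
∠G = 45.00° − 85.32° = -40.32°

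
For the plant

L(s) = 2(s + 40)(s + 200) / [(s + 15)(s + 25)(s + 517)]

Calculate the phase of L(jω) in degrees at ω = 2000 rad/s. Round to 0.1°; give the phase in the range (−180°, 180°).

At s = jω = j2000:
zero (s+40): 40 + j2000 → |·| = √(40²+2000²) = √4001600 ≈ 2000.4, ∠ = arctan(2000/40) ≈ 88.85°
zero (s+200): 200 + j2000 → |·| = √(200²+2000²) = √4040000 ≈ 2010, ∠ = arctan(2000/200) ≈ 84.29°
pole (s+15): 15 + j2000 → |·| = √(15²+2000²) = √4000225 ≈ 2000.1, ∠ = arctan(2000/15) ≈ 89.57°
pole (s+25): 25 + j2000 → |·| = √(25²+2000²) = √4000625 ≈ 2000.2, ∠ = arctan(2000/25) ≈ 89.28°
pole (s+517): 517 + j2000 → |·| = √(517²+2000²) = √4267289 ≈ 2065.7, ∠ = arctan(2000/517) ≈ 75.51°
∠L = 173.14° − 254.36° = -81.22°

-81.2°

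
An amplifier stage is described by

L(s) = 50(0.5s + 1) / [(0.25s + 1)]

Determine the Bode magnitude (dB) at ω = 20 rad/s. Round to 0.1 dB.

39.9 dB

At ω = 20 rad/s:
zero (1 + j20·0.5) = 1 + j10 → |·| ≈ 10.05, ∠ ≈ 84.29°
pole (1 + j20·0.25) = 1 + j5 → |·| ≈ 5.099, ∠ ≈ 78.69°
|L| = 50 · 10.05 / (5.099) ≈ 98.549
Gain = 20 log₁₀(98.549) ≈ 39.87 dB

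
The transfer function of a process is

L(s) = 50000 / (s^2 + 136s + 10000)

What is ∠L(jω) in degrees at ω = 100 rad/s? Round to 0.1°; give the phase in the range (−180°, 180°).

-90.0°

At s = jω = j100:
quadratic: (j100)² + 136·j100 + 10000 = 0 + j13600 → |·| ≈ 13600, ∠ ≈ 90.00°
∠L = 0.00° − 90.00° = -90.00°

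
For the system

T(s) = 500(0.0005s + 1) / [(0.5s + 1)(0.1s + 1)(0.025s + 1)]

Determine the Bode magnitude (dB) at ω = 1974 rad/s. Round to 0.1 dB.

-82.7 dB

At ω = 1974 rad/s:
zero (1 + j1974·0.0005) = 1 + j0.987 → |·| ≈ 1.4051, ∠ ≈ 44.63°
pole (1 + j1974·0.5) = 1 + j987 → |·| ≈ 987, ∠ ≈ 89.94°
pole (1 + j1974·0.1) = 1 + j197.4 → |·| ≈ 197.4, ∠ ≈ 89.71°
pole (1 + j1974·0.025) = 1 + j49.35 → |·| ≈ 49.36, ∠ ≈ 88.84°
|T| = 500 · 1.4051 / (987 · 197.4 · 49.36) ≈ 7.3053e-05
Gain = 20 log₁₀(7.3053e-05) ≈ -82.73 dB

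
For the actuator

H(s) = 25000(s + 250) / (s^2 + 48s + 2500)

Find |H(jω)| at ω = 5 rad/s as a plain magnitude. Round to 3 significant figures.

2.51e+03

At s = jω = j5:
zero (s+250): 250 + j5 → |·| = √(250²+5²) = √62525 ≈ 250.05, ∠ = arctan(5/250) ≈ 1.15°
quadratic: (j5)² + 48·j5 + 2500 = 2475 + j240 → |·| ≈ 2486.6, ∠ ≈ 5.54°
|H| = 25000 · 250.05 / 2486.6 ≈ 2514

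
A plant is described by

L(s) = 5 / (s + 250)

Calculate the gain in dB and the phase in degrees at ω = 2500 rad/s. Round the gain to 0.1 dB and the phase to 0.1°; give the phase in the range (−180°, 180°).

-54.0 dB, -84.3°

At s = jω = j2500:
pole (s+250): 250 + j2500 → |·| = √(250²+2500²) = √6312500 ≈ 2512.5, ∠ = arctan(2500/250) ≈ 84.29°
|L| = 5 / 2512.5 ≈ 0.00199
Gain = 20 log₁₀(0.00199) ≈ -54.02 dB
∠L = 0.00° − 84.29° = -84.29°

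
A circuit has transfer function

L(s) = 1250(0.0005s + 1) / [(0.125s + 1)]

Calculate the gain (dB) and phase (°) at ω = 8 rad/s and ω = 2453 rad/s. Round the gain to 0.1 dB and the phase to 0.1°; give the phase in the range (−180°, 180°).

At ω = 8 rad/s:
zero (1 + j8·0.0005) = 1 + j0.004 → |·| ≈ 1, ∠ ≈ 0.23°
pole (1 + j8·0.125) = 1 + j1 → |·| ≈ 1.4142, ∠ ≈ 45.00°
|L| = 1250 · 1 / (1.4142) ≈ 883.89
Gain = 20 log₁₀(883.89) ≈ 58.93 dB
∠L = (0.23°) − (45.00°) = -44.77°

At ω = 2453 rad/s:
zero (1 + j2453·0.0005) = 1 + j1.2265 → |·| ≈ 1.5825, ∠ ≈ 50.81°
pole (1 + j2453·0.125) = 1 + j306.625 → |·| ≈ 306.63, ∠ ≈ 89.81°
|L| = 1250 · 1.5825 / (306.63) ≈ 6.4512
Gain = 20 log₁₀(6.4512) ≈ 16.19 dB
∠L = (50.81°) − (89.81°) = -39.00°

ω = 8: 58.9 dB, -44.8°; ω = 2453: 16.2 dB, -39.0°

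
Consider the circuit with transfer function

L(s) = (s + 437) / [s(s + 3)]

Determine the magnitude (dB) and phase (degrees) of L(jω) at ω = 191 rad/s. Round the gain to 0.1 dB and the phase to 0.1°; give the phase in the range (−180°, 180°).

At s = jω = j191:
zero (s+437): 437 + j191 → |·| = √(437²+191²) = √227450 ≈ 476.92, ∠ = arctan(191/437) ≈ 23.61°
pole (s+3): 3 + j191 → |·| = √(3²+191²) = √36490 ≈ 191.02, ∠ = arctan(191/3) ≈ 89.10°
pole at origin: |s| = 191, ∠ = 90.00° (in denominator)
|L| = 1 · 476.92 / 36485 ≈ 0.013072
Gain = 20 log₁₀(0.013072) ≈ -37.67 dB
∠L = 23.61° − 179.10° = -155.49°

-37.7 dB, -155.5°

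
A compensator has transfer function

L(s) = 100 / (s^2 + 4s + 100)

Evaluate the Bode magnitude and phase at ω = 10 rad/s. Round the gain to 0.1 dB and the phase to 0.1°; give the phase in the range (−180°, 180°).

8.0 dB, -90.0°

At s = jω = j10:
quadratic: (j10)² + 4·j10 + 100 = 0 + j40 → |·| ≈ 40, ∠ ≈ 90.00°
|L| = 100 / 40 ≈ 2.5
Gain = 20 log₁₀(2.5) ≈ 7.96 dB
∠L = 0.00° − 90.00° = -90.00°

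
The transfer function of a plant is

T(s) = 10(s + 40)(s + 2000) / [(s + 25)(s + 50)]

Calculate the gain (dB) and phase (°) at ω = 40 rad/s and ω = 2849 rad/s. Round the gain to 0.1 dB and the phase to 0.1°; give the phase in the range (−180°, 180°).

At s = jω = j40:
zero (s+40): 40 + j40 → |·| = √(40²+40²) = √3200 ≈ 56.569, ∠ = arctan(40/40) ≈ 45.00°
zero (s+2000): 2000 + j40 → |·| = √(2000²+40²) = √4001600 ≈ 2000.4, ∠ = arctan(40/2000) ≈ 1.15°
pole (s+25): 25 + j40 → |·| = √(25²+40²) = √2225 ≈ 47.17, ∠ = arctan(40/25) ≈ 57.99°
pole (s+50): 50 + j40 → |·| = √(50²+40²) = √4100 ≈ 64.031, ∠ = arctan(40/50) ≈ 38.66°
|T| = 10 · 1.1316e+05 / 3020.3 ≈ 374.66
Gain = 20 log₁₀(374.66) ≈ 51.47 dB
∠T = 46.15° − 96.65° = -50.50°

At s = jω = j2849:
zero (s+40): 40 + j2849 → |·| = √(40²+2849²) = √8118401 ≈ 2849.3, ∠ = arctan(2849/40) ≈ 89.20°
zero (s+2000): 2000 + j2849 → |·| = √(2000²+2849²) = √12116801 ≈ 3480.9, ∠ = arctan(2849/2000) ≈ 54.93°
pole (s+25): 25 + j2849 → |·| = √(25²+2849²) = √8117426 ≈ 2849.1, ∠ = arctan(2849/25) ≈ 89.50°
pole (s+50): 50 + j2849 → |·| = √(50²+2849²) = √8119301 ≈ 2849.4, ∠ = arctan(2849/50) ≈ 88.99°
|T| = 10 · 9.9181e+06 / 8.1182e+06 ≈ 12.217
Gain = 20 log₁₀(12.217) ≈ 21.74 dB
∠T = 144.13° − 178.49° = -34.36°

ω = 40: 51.5 dB, -50.5°; ω = 2849: 21.7 dB, -34.4°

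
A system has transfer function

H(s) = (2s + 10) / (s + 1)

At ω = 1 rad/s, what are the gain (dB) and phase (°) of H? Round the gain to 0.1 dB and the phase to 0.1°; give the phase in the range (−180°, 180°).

Substitute s = j1:
Numerator: 2(j1) + 10 = 10 + j2
Denominator: (j1) + 1 = 1 + j1
|N| = √(10² + 2²) ≈ 10.198, ∠N ≈ 11.31°
|D| = √(1² + 1²) ≈ 1.4142, ∠D ≈ 45.00°
|H| = 10.198 / 1.4142 ≈ 7.2111
Gain = 20 log₁₀(7.2111) ≈ 17.16 dB
∠H = 11.31° − 45.00° = -33.69°

17.2 dB, -33.7°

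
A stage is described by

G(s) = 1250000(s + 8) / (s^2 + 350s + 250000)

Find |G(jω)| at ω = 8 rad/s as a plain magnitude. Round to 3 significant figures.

56.6

At s = jω = j8:
zero (s+8): 8 + j8 → |·| = √(8²+8²) = √128 ≈ 11.314, ∠ = arctan(8/8) ≈ 45.00°
quadratic: (j8)² + 350·j8 + 250000 = 249936 + j2800 → |·| ≈ 2.4995e+05, ∠ ≈ 0.64°
|G| = 1250000 · 11.314 / 2.4995e+05 ≈ 56.581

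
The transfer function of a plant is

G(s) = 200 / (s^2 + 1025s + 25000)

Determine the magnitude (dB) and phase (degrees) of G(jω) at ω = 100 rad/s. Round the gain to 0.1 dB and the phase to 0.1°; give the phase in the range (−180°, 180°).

Substitute s = j100:
Numerator: 200 = 200 + j0
Denominator: (j100)^2 + 1025(j100) + 25000 = 15000 + j102500
|N| = √(200² + 0²) ≈ 200, ∠N ≈ 0.00°
|D| = √(15000² + 102500²) ≈ 1.0359e+05, ∠D ≈ 81.67°
|G| = 200 / 1.0359e+05 ≈ 0.0019307
Gain = 20 log₁₀(0.0019307) ≈ -54.29 dB
∠G = 0.00° − 81.67° = -81.67°

-54.3 dB, -81.7°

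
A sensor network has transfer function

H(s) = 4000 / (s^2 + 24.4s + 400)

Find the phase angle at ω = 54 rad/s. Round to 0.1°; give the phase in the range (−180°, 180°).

At s = jω = j54:
quadratic: (j54)² + 24.4·j54 + 400 = -2516 + j1317.6 → |·| ≈ 2840.1, ∠ ≈ 152.36°
∠H = 0.00° − 152.36° = -152.36°

-152.4°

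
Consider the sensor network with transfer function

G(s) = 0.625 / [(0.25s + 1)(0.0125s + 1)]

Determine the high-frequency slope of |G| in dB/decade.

Each pole contributes −20 dB/decade at high frequency; each zero contributes +20 dB/decade.
Net: 0 zero(s) − 2 pole(s) → -40 dB/decade.

-40 dB/decade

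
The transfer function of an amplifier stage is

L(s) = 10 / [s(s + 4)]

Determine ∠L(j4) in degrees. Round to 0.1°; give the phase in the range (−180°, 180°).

At s = jω = j4:
pole (s+4): 4 + j4 → |·| = √(4²+4²) = √32 ≈ 5.6569, ∠ = arctan(4/4) ≈ 45.00°
pole at origin: |s| = 4, ∠ = 90.00° (in denominator)
∠L = 0.00° − 135.00° = -135.00°

-135.0°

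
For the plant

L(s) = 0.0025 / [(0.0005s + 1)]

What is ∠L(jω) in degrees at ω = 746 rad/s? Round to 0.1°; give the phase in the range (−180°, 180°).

At ω = 746 rad/s:
pole (1 + j746·0.0005) = 1 + j0.373 → |·| ≈ 1.0673, ∠ ≈ 20.46°
∠L = (0°) − (20.46°) = -20.46°

-20.5°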